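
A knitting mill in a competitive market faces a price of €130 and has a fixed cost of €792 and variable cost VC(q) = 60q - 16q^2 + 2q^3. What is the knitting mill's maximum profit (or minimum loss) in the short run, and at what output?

AVC = 60 - 16q + 2q^2 has its minimum €28 at q = 4; price €130 clears that bar, so the firm operates.
MC = 60 - 32q + 6q^2. Setting P = MC and taking the root on the rising branch gives q* = 7.
TR = 130·7 = 910. TC = 792 + 322 = 1114. Profit = 910 − 1114 = -€204.
That loss of €204 beats the €792 the firm would lose by shutting down; producing recovers €588 of fixed cost.

Profit = -€204 at q = 7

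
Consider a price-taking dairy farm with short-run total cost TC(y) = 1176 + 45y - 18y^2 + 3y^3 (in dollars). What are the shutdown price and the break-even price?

AVC = 45 - 18y + 3y^2; minimized at y = 3, giving min AVC = $18. That is the shutdown price.
ATC = 1176/y + 45 - 18y + 3y^2. Setting dATC/dy = −1176/y^2 − 18 + 6y = 0 gives y = 7 (since 6·7^3 − 18·7^2 = 1176).
min ATC = 1176/7 + 45 − 18·7 + 3·7^2 = $234. That is the break-even price.
Between these two prices the firm operates at a loss; above $234 it earns a profit.

Shutdown price = $18; break-even price = $234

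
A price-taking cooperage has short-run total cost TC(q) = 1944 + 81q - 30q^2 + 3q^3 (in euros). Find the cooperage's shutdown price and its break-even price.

Shutdown price = €6; break-even price = €270

AVC = 81 - 30q + 3q^2; minimized at q = 5, giving min AVC = €6. That is the shutdown price.
ATC = 1944/q + 81 - 30q + 3q^2. Setting dATC/dq = −1944/q^2 − 30 + 6q = 0 gives q = 9 (since 6·9^3 − 30·9^2 = 1944).
min ATC = 1944/9 + 81 − 30·9 + 3·9^2 = €270. That is the break-even price.
Between these two prices the firm operates at a loss; above €270 it earns a profit.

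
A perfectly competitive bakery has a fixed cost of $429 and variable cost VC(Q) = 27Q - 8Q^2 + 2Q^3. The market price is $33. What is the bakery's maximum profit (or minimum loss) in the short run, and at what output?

AVC = 27 - 8Q + 2Q^2 has its minimum $19 at Q = 2; price $33 clears that bar, so the firm operates.
MC = 27 - 16Q + 6Q^2. Setting P = MC and taking the root on the rising branch gives Q* = 3.
TR = 33·3 = 99. TC = 429 + 63 = 492. Profit = 99 − 492 = -$393.
Shutting down would mean losing the fixed cost of $429, so operating at a loss of $393 is better by $36.

Profit = -$393 at Q = 3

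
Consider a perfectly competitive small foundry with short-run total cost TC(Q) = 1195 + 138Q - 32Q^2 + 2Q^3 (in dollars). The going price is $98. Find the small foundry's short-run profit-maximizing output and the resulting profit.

AVC = 138 - 32Q + 2Q^2 has its minimum $10 at Q = 8; price $98 clears that bar, so the firm operates.
With MC = 138 - 64Q + 6Q^2, P = MC on the upward-sloping part at Q* = 10.
TR = 98·10 = 980. TC = 1195 + 180 = 1375. Profit = 980 − 1375 = -$395.
By producing, the firm covers all variable cost plus $800 of fixed cost; shutting down would lose the full $1195.

Profit = -$395 at Q = 10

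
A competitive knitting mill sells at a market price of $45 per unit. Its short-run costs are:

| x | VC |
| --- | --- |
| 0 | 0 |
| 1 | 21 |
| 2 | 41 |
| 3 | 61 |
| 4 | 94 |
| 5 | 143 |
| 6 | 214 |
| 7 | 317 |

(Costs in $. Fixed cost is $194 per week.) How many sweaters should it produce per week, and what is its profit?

x = 4; profit = -$108

Tabulate TR − TC: x=0: -194; x=1: -170; x=2: -145; x=3: -120; x=4: -108; x=5: -112; x=6: -138; x=7: -196.
Profit is maximized at x = 4. AVC there is 94/4 = $23.50 ≤ P, so producing beats shutting down (which would give -$194).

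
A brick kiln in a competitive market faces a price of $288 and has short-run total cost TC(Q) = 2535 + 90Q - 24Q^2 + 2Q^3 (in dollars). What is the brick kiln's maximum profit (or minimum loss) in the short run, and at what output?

Profit = -$115 at Q = 11

AVC = 90 - 24Q + 2Q^2 has its minimum $18 at Q = 6; price $288 clears that bar, so the firm operates.
With MC = 90 - 48Q + 6Q^2, P = MC on the upward-sloping part at Q* = 11.
TR = 288·11 = 3168. TC = 2535 + 748 = 3283. Profit = 3168 − 3283 = -$115.
That loss of $115 beats the $2535 the firm would lose by shutting down; producing recovers $2420 of fixed cost.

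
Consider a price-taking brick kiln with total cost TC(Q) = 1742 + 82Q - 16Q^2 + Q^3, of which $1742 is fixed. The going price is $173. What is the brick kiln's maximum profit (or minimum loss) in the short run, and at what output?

AVC = 82 - 16Q + Q^2; min AVC = $18 at Q = 8. Since P = $173 ≥ min AVC, the firm produces.
With MC = 82 - 32Q + 3Q^2, P = MC on the upward-sloping part at Q* = 13.
TR = 173·13 = 2249. TC = 1742 + 559 = 2301. Profit = 2249 − 2301 = -$52.
By producing, the firm covers all variable cost plus $1690 of fixed cost; shutting down would lose the full $1742.

Profit = -$52 at Q = 13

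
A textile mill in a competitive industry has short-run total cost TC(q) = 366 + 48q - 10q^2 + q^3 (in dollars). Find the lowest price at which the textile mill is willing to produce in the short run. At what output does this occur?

$23 per unit, at q = 5

Short-run supply begins at min AVC. From VC = 48q - 10q^2 + q^3, AVC = 48 - 10q + q^2.
dAVC/dq = -10 + 2q = 0 gives q = 5. min AVC = 48 - 10·5 + 5^2 = 23.
For P < $23 the firm produces nothing.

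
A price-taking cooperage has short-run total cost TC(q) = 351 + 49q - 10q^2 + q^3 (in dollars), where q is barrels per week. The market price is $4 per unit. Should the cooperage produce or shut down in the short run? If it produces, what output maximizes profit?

Variable cost is VC = 49q - 10q^2 + q^3, so AVC = VC/q = 49 - 10q + q^2 and MC = dTC/dq = 49 - 20q + 3q^2.
AVC is minimized where dAVC/dq = -10 + 2q = 0, at q = 5; min AVC = 49 - 10·5 + 5^2 = $24.
Since P = $4 < min AVC = $24, price fails to cover variable cost at any output.
The firm minimizes its loss by shutting down and losing only its fixed cost of $351.

Shut down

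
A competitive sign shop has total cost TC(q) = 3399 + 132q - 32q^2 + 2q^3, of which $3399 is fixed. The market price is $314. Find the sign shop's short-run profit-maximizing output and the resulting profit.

Profit = -$19 at q = 13

AVC = 132 - 32q + 2q^2; min AVC = $4 at q = 8. Since P = $314 ≥ min AVC, the firm produces.
MC = 132 - 64q + 6q^2. Setting P = MC and taking the root on the rising branch gives q* = 13.
TR = 314·13 = 4082. TC = 3399 + 702 = 4101. Profit = 4082 − 4101 = -$19.
That loss of $19 beats the $3399 the firm would lose by shutting down; producing recovers $3380 of fixed cost.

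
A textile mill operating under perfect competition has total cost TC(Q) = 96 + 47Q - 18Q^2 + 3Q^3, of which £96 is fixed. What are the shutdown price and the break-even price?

Shutdown price = £20; break-even price = £47

Shutdown price = min AVC. AVC = 47 - 18Q + 3Q^2, with vertex at Q = 3 and minimum £20.
ATC = 96/Q + 47 - 18Q + 3Q^2. Setting dATC/dQ = −96/Q^2 − 18 + 6Q = 0 gives Q = 4 (since 6·4^3 − 18·4^2 = 96).
min ATC = 96/4 + 47 − 18·4 + 3·4^2 = £47. That is the break-even price.
Between these two prices the firm operates at a loss; above £47 it earns a profit.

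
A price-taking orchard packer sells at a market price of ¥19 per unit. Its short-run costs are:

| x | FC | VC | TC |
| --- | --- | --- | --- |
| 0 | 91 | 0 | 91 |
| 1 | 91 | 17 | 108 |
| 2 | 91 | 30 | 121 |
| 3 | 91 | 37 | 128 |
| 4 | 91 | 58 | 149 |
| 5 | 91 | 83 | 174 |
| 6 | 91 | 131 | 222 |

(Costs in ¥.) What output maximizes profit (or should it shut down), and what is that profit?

x = 3; profit = -¥71

Tabulate TR − TC: x=0: -91; x=1: -89; x=2: -83; x=3: -71; x=4: -73; x=5: -79; x=6: -108.
Profit is maximized at x = 3. AVC there is 37/3 = ¥12.33 ≤ P, so producing beats shutting down (which would give -¥91).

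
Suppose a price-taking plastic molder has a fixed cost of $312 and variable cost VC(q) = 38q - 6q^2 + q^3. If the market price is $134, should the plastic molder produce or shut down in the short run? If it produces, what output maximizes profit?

Variable cost is VC = 38q - 6q^2 + q^3, so AVC = VC/q = 38 - 6q + q^2 and MC = dTC/dq = 38 - 12q + 3q^2.
AVC hits its minimum where MC = AVC, at q = 3, giving min AVC = 38 - 6·3 + 3^2 = $29.
Because $134 ≥ $29, revenue can cover variable cost; the firm operates.
Set P = MC: 134 = 38 - 12q + 3q^2 → -96 - 12q + 3q^2 = 0. The roots are q = -4 and q = 8; the profit-maximizing output is on the rising part of MC, so q* = 8.
Check: AVC at q = 8 is $54 ≤ P, so revenue covers variable cost.
Profit = P·q − TC = 134·8 − 744 = $328.

Produce at q = 8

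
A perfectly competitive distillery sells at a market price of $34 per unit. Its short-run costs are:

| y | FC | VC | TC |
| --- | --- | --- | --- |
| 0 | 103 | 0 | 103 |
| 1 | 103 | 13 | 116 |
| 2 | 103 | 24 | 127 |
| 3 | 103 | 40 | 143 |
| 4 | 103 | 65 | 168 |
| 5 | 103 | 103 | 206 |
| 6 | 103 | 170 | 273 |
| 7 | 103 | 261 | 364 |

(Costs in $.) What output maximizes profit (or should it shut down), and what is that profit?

Tabulate TR − TC: y=0: -103; y=1: -82; y=2: -59; y=3: -41; y=4: -32; y=5: -36; y=6: -69; y=7: -126.
Profit is maximized at y = 4. AVC there is 65/4 = $16.25 ≤ P, so producing beats shutting down (which would give -$103).

y = 4; profit = -$32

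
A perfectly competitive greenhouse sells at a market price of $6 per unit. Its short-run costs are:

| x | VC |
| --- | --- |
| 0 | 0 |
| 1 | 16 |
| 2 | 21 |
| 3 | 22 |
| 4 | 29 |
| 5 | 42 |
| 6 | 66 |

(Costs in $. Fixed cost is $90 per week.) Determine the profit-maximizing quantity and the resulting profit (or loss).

x = 0 (shut down); profit = -$90

Profit at each row (π = 6x − TC): x=0: -90; x=1: -100; x=2: -99; x=3: -94; x=4: -95; x=5: -102; x=6: -120.
Profit is highest at x = 0. Equivalently, the lowest AVC in the table is 29/4 ≈ $7.25 at x = 4, and P = $6 falls below it — price never covers variable cost, so the firm shuts down and loses only its fixed cost.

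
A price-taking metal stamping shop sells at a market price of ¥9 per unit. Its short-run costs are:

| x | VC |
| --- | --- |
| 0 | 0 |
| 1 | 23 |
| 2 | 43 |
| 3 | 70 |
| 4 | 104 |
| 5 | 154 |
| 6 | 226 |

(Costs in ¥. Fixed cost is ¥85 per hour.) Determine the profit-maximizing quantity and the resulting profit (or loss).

Profit at each row (π = 9x − TC): x=0: -85; x=1: -99; x=2: -110; x=3: -128; x=4: -153; x=5: -194; x=6: -257.
Profit is highest at x = 0. Equivalently, the lowest AVC in the table is 43/2 ≈ ¥21.50 at x = 2, and P = ¥9 falls below it — price never covers variable cost, so the firm shuts down and loses only its fixed cost.

x = 0 (shut down); profit = -¥85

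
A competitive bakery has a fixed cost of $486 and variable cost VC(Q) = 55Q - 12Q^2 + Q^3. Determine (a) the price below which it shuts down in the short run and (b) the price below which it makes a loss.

Shutdown price = $19; break-even price = $82

Shutdown price = min AVC. AVC = 55 - 12Q + Q^2, with vertex at Q = 6 and minimum $19.
ATC = 486/Q + 55 - 12Q + Q^2. Setting dATC/dQ = −486/Q^2 − 12 + 2Q = 0 gives Q = 9 (since 2·9^3 − 12·9^2 = 486).
min ATC = 486/9 + 55 − 12·9 + 9^2 = $82. That is the break-even price.
Between these two prices the firm operates at a loss; above $82 it earns a profit.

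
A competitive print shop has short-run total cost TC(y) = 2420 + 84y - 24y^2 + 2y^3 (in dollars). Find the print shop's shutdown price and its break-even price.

Shutdown price = $12; break-even price = $282

AVC = 84 - 24y + 2y^2; minimized at y = 6, giving min AVC = $12. That is the shutdown price.
ATC = 2420/y + 84 - 24y + 2y^2. Setting dATC/dy = −2420/y^2 − 24 + 4y = 0 gives y = 11 (since 4·11^3 − 24·11^2 = 2420).
min ATC = 2420/11 + 84 − 24·11 + 2·11^2 = $282. That is the break-even price.
Between these two prices the firm operates at a loss; above $282 it earns a profit.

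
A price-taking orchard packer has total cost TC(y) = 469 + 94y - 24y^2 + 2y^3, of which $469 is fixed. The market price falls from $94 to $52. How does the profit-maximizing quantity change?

Output falls from 8 to 7

MC = 94 - 48y + 6y^2; the shutdown threshold is min AVC = $22 (at y = 6).
With P = $94 above the shutdown price, P = MC gives y = 8.
At P = $52 ≥ min AVC, set P = MC: y = 7. The firm stays open but cuts output.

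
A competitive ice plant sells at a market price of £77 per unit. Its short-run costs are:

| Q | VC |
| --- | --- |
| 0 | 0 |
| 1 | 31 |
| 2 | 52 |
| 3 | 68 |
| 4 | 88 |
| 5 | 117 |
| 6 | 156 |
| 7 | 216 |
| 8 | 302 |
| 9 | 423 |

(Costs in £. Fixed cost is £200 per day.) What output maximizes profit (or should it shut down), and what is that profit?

Tabulate TR − TC: Q=0: -200; Q=1: -154; Q=2: -98; Q=3: -37; Q=4: 20; Q=5: 68; Q=6: 106; Q=7: 123; Q=8: 114; Q=9: 70.
Profit is maximized at Q = 7. AVC there is 216/7 = £30.86 ≤ P, so producing beats shutting down (which would give -£200).

Q = 7; profit = £123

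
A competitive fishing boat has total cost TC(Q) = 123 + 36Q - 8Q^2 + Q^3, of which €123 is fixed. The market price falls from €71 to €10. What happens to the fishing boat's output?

MC = 36 - 16Q + 3Q^2; the shutdown threshold is min AVC = €20 (at Q = 4).
At P = €71 ≥ min AVC, set P = MC on the rising branch: Q = 7.
At P = €10 < min AVC = €20, price no longer covers variable cost at any output, so the firm shuts down: Q = 0.

Output falls from 7 to 0 (the firm shuts down)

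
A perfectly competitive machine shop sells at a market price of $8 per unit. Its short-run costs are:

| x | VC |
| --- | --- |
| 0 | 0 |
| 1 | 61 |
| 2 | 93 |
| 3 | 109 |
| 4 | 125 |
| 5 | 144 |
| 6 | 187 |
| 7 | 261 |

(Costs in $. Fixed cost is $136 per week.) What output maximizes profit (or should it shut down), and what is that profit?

x = 0 (shut down); profit = -$136

Compute π = P·x − TC at each output: x=0: -136; x=1: -189; x=2: -213; x=3: -221; x=4: -229; x=5: -240; x=6: -275; x=7: -341.
Profit is highest at x = 0. Equivalently, the lowest AVC in the table is 144/5 ≈ $28.80 at x = 5, and P = $8 falls below it — price never covers variable cost, so the firm shuts down and loses only its fixed cost.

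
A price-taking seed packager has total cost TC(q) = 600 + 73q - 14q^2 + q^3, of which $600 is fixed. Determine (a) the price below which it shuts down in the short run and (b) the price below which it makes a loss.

AVC = 73 - 14q + q^2; minimized at q = 7, giving min AVC = $24. That is the shutdown price.
ATC = 600/q + 73 - 14q + q^2. Setting dATC/dq = −600/q^2 − 14 + 2q = 0 gives q = 10 (since 2·10^3 − 14·10^2 = 600).
min ATC = 600/10 + 73 − 14·10 + 10^2 = $93. That is the break-even price.
Between these two prices the firm operates at a loss; above $93 it earns a profit.

Shutdown price = $24; break-even price = $93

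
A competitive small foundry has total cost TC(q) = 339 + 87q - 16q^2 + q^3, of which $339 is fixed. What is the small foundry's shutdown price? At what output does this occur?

$23 per unit, at q = 8

The shutdown price is the minimum of AVC. VC = 87q - 16q^2 + q^3, so AVC = 87 - 16q + q^2.
dAVC/dq = -16 + 2q = 0 gives q = 8. min AVC = 87 - 16·8 + 8^2 = 23.
For P < $23 the firm produces nothing.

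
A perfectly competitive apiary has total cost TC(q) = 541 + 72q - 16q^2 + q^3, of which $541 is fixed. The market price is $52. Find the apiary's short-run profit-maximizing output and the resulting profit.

Profit = -$141 at q = 10

AVC = 72 - 16q + q^2 has its minimum $8 at q = 8; price $52 clears that bar, so the firm operates.
MC = 72 - 32q + 3q^2. Setting P = MC and taking the root on the rising branch gives q* = 10.
TR = 52·10 = 520. TC = 541 + 120 = 661. Profit = 520 − 661 = -$141.
That loss of $141 beats the $541 the firm would lose by shutting down; producing recovers $400 of fixed cost.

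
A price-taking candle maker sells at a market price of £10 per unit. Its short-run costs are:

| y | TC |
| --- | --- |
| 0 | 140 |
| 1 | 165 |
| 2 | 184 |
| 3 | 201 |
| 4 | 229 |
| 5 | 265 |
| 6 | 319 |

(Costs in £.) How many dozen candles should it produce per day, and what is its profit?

Compute π = P·y − TC at each output: y=0: -140; y=1: -155; y=2: -164; y=3: -171; y=4: -189; y=5: -215; y=6: -259.
Profit is highest at y = 0. Equivalently, the lowest AVC in the table is 61/3 ≈ £20.33 at y = 3, and P = £10 falls below it — price never covers variable cost, so the firm shuts down and loses only its fixed cost.

y = 0 (shut down); profit = -£140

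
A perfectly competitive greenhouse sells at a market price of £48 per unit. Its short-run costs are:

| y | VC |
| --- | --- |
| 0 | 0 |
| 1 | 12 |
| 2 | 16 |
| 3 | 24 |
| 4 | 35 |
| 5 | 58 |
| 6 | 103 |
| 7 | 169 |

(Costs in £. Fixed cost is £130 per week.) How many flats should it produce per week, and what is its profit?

Compute π = P·y − TC at each output: y=0: -130; y=1: -94; y=2: -50; y=3: -10; y=4: 27; y=5: 52; y=6: 55; y=7: 37.
Profit is maximized at y = 6. AVC there is 103/6 = £17.17 ≤ P, so producing beats shutting down (which would give -£130).

y = 6; profit = £55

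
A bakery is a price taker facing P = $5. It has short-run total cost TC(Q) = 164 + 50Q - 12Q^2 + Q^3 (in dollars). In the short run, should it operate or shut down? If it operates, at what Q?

From TC, MC = TC'(Q) = 50 - 24Q + 3Q^2 and AVC = VC/Q = 50 - 12Q + Q^2.
The AVC parabola has its vertex at Q = 12/2 = 6, where AVC = 50 - 12·6 + 6^2 = $14.
With P < min AVC ($5 < $14), every unit sold adds to the loss.
The firm minimizes its loss by shutting down and losing only its fixed cost of $164.

Shut down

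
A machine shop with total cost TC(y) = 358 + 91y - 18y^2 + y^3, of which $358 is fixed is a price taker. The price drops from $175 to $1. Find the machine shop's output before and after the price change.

Output falls from 14 to 0 (the firm shuts down)

AVC = 91 - 18y + y^2, minimized at y = 9 where min AVC = $10. MC = 91 - 36y + 3y^2.
With P = $175 above the shutdown price, P = MC gives y = 14.
At P = $1 < min AVC = $10, price no longer covers variable cost at any output, so the firm shuts down: y = 0.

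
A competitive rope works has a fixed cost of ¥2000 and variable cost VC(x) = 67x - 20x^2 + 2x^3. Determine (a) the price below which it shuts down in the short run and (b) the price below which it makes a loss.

AVC = 67 - 20x + 2x^2; minimized at x = 5, giving min AVC = ¥17. That is the shutdown price.
ATC = 2000/x + 67 - 20x + 2x^2. Setting dATC/dx = −2000/x^2 − 20 + 4x = 0 gives x = 10 (since 4·10^3 − 20·10^2 = 2000).
min ATC = 2000/10 + 67 − 20·10 + 2·10^2 = ¥267. That is the break-even price.
For ¥17 ≤ P < ¥267 the firm produces at a loss; below ¥17 it shuts down.

Shutdown price = ¥17; break-even price = ¥267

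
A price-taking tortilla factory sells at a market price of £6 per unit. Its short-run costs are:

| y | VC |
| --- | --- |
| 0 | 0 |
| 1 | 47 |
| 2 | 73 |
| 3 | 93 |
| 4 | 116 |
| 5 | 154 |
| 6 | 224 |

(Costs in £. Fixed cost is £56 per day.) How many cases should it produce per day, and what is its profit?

Profit at each row (π = 6y − TC): y=0: -56; y=1: -97; y=2: -117; y=3: -131; y=4: -148; y=5: -180; y=6: -244.
Profit is highest at y = 0. Equivalently, the lowest AVC in the table is 116/4 ≈ £29 at y = 4, and P = £6 falls below it — price never covers variable cost, so the firm shuts down and loses only its fixed cost.

y = 0 (shut down); profit = -£56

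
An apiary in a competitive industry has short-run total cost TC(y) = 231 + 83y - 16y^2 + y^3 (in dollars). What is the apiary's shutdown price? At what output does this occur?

$19 per unit, at y = 8

The firm shuts down when price falls below the minimum of average variable cost. AVC = VC/y = 83 - 16y + y^2.
At the minimum of AVC, MC = AVC. MC = 83 - 32y + 3y^2; setting MC = AVC gives 2y^2 - 16y = 0, so y = 8. min AVC = 19.
The firm shuts down for any P below $19.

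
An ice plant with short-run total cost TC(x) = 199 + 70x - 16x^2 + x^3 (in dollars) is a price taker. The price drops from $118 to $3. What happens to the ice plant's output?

AVC = 70 - 16x + x^2, minimized at x = 8 where min AVC = $6. MC = 70 - 32x + 3x^2.
At P = $118 ≥ min AVC, set P = MC on the rising branch: x = 12.
At P = $3 < min AVC = $6, price no longer covers variable cost at any output, so the firm shuts down: x = 0.

Output falls from 12 to 0 (the firm shuts down)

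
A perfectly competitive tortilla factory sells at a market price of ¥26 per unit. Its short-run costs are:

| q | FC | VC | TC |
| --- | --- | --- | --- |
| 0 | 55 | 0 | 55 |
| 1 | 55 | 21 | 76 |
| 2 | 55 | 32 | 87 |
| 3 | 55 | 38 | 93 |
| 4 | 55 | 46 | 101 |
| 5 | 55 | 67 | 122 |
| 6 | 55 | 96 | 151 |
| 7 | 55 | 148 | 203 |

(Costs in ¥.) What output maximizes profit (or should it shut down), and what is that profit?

Profit at each row (π = 26q − TC): q=0: -55; q=1: -50; q=2: -35; q=3: -15; q=4: 3; q=5: 8; q=6: 5; q=7: -21.
Profit is maximized at q = 5. AVC there is 67/5 = ¥13.40 ≤ P, so producing beats shutting down (which would give -¥55).

q = 5; profit = ¥8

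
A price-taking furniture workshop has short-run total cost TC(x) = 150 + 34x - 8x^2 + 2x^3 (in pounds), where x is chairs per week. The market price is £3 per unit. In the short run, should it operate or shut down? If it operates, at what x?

Strip out fixed cost: VC = 34x - 8x^2 + 2x^3. Then AVC = 34 - 8x + 2x^2 and MC = 34 - 16x + 6x^2.
AVC hits its minimum where MC = AVC, at x = 2, giving min AVC = 34 - 8·2 + 2·2^2 = £26.
Since P = £3 < min AVC = £26, price fails to cover variable cost at any output.
The firm minimizes its loss by shutting down and losing only its fixed cost of £150.

Shut down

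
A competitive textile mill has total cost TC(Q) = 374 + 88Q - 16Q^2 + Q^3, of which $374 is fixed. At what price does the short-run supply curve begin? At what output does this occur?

$24 per unit, at Q = 8

Short-run supply begins at min AVC. From VC = 88Q - 16Q^2 + Q^3, AVC = 88 - 16Q + Q^2.
dAVC/dQ = -16 + 2Q = 0 gives Q = 8. min AVC = 88 - 16·8 + 8^2 = 24.
So the shutdown price is $24.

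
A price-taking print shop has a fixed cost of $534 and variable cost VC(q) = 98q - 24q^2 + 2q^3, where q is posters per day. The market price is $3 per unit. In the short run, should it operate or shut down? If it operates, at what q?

From TC, MC = TC'(q) = 98 - 48q + 6q^2 and AVC = VC/q = 98 - 24q + 2q^2.
AVC is minimized where dAVC/dq = -24 + 4q = 0, at q = 6; min AVC = 98 - 24·6 + 2·6^2 = $26.
P = $3 lies below min AVC = $26; no output level covers variable cost.
Best response: produce nothing and absorb the $534 fixed cost.

Shut down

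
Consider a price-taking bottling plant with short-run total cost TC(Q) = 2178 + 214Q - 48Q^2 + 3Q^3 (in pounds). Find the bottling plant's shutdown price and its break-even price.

AVC = 214 - 48Q + 3Q^2; minimized at Q = 8, giving min AVC = £22. That is the shutdown price.
ATC = 2178/Q + 214 - 48Q + 3Q^2. Setting dATC/dQ = −2178/Q^2 − 48 + 6Q = 0 gives Q = 11 (since 6·11^3 − 48·11^2 = 2178).
min ATC = 2178/11 + 214 − 48·11 + 3·11^2 = £247. That is the break-even price.
For £22 ≤ P < £247 the firm produces at a loss; below £22 it shuts down.

Shutdown price = £22; break-even price = £247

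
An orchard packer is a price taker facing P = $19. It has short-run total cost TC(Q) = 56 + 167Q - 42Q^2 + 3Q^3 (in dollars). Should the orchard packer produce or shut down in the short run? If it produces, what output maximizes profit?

Shut down

Variable cost is VC = 167Q - 42Q^2 + 3Q^3, so AVC = VC/Q = 167 - 42Q + 3Q^2 and MC = dTC/dQ = 167 - 84Q + 9Q^2.
AVC hits its minimum where MC = AVC, at Q = 7, giving min AVC = 167 - 42·7 + 3·7^2 = $20.
With P < min AVC ($19 < $20), every unit sold adds to the loss.
Best response: produce nothing and absorb the $56 fixed cost.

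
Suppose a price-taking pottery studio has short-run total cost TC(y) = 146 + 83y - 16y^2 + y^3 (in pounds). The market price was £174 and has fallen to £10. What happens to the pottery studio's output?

Output falls from 13 to 0 (the firm shuts down)

MC = 83 - 32y + 3y^2; the shutdown threshold is min AVC = £19 (at y = 8).
At P = £174 ≥ min AVC, set P = MC on the rising branch: y = 13.
At P = £10 < min AVC = £19, price no longer covers variable cost at any output, so the firm shuts down: y = 0.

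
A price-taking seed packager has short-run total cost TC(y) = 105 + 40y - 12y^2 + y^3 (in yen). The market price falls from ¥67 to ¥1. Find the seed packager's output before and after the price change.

Output falls from 9 to 0 (the firm shuts down)

MC = 40 - 24y + 3y^2; the shutdown threshold is min AVC = ¥4 (at y = 6).
With P = ¥67 above the shutdown price, P = MC gives y = 9.
At P = ¥1 < min AVC = ¥4, price no longer covers variable cost at any output, so the firm shuts down: y = 0.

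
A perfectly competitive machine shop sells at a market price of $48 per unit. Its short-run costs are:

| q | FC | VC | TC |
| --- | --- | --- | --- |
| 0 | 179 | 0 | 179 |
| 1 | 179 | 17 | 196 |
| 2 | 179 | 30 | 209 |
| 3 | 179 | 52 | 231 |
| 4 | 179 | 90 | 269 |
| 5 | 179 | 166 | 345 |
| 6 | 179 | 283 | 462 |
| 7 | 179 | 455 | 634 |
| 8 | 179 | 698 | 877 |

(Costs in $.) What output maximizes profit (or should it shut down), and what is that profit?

Compute π = P·q − TC at each output: q=0: -179; q=1: -148; q=2: -113; q=3: -87; q=4: -77; q=5: -105; q=6: -174; q=7: -298; q=8: -493.
Profit is maximized at q = 4. AVC there is 90/4 = $22.50 ≤ P, so producing beats shutting down (which would give -$179).

q = 4; profit = -$77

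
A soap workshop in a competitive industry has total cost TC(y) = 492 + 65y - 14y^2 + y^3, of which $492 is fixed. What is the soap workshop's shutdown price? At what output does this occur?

The shutdown price is the minimum of AVC. VC = 65y - 14y^2 + y^3, so AVC = 65 - 14y + y^2.
At the minimum of AVC, MC = AVC. MC = 65 - 28y + 3y^2; setting MC = AVC gives 2y^2 - 14y = 0, so y = 7. min AVC = 16.
For P < $16 the firm produces nothing.

$16 per unit, at y = 7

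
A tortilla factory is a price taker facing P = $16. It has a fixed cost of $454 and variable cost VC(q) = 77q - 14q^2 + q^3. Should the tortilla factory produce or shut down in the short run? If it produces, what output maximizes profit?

Shut down

Variable cost is VC = 77q - 14q^2 + q^3, so AVC = VC/q = 77 - 14q + q^2 and MC = dTC/dq = 77 - 28q + 3q^2.
The AVC parabola has its vertex at q = 14/2 = 7, where AVC = 77 - 14·7 + 7^2 = $28.
With P < min AVC ($16 < $28), every unit sold adds to the loss.
Shutting down limits the loss to fixed cost, $454.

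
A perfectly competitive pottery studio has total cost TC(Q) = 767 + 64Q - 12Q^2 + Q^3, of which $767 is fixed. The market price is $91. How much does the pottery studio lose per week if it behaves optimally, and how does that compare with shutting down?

Profit = -$281 at Q = 9

AVC = 64 - 12Q + Q^2 has its minimum $28 at Q = 6; price $91 clears that bar, so the firm operates.
With MC = 64 - 24Q + 3Q^2, P = MC on the upward-sloping part at Q* = 9.
TR = 91·9 = 819. TC = 767 + 333 = 1100. Profit = 819 − 1100 = -$281.
Shutting down would mean losing the fixed cost of $767, so operating at a loss of $281 is better by $486.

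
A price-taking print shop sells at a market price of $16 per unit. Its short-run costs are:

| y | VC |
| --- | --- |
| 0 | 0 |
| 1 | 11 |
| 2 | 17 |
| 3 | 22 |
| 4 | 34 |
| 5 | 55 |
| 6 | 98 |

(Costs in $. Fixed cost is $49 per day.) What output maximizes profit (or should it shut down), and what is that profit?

Tabulate TR − TC: y=0: -49; y=1: -44; y=2: -34; y=3: -23; y=4: -19; y=5: -24; y=6: -51.
Profit is maximized at y = 4. AVC there is 34/4 = $8.50 ≤ P, so producing beats shutting down (which would give -$49).

y = 4; profit = -$19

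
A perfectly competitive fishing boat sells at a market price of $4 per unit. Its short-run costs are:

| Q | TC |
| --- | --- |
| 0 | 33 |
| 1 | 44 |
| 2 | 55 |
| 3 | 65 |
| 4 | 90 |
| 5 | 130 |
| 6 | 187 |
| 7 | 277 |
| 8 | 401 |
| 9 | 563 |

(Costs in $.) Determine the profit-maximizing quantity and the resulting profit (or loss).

Compute π = P·Q − TC at each output: Q=0: -33; Q=1: -40; Q=2: -47; Q=3: -53; Q=4: -74; Q=5: -110; Q=6: -163; Q=7: -249; Q=8: -369; Q=9: -527.
Profit is highest at Q = 0. Equivalently, the lowest AVC in the table is 32/3 ≈ $10.67 at Q = 3, and P = $4 falls below it — price never covers variable cost, so the firm shuts down and loses only its fixed cost.

Q = 0 (shut down); profit = -$33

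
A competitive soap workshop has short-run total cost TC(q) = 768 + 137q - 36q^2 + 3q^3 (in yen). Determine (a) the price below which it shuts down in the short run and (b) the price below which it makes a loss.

Shutdown price = ¥29; break-even price = ¥137

Shutdown price = min AVC. AVC = 137 - 36q + 3q^2, with vertex at q = 6 and minimum ¥29.
ATC = 768/q + 137 - 36q + 3q^2. Setting dATC/dq = −768/q^2 − 36 + 6q = 0 gives q = 8 (since 6·8^3 − 36·8^2 = 768).
min ATC = 768/8 + 137 − 36·8 + 3·8^2 = ¥137. That is the break-even price.
For ¥29 ≤ P < ¥137 the firm produces at a loss; below ¥29 it shuts down.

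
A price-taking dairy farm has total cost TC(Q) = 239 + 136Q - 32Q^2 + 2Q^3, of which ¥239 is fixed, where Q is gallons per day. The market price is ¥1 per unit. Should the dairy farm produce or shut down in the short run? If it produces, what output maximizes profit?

Shut down

From TC, MC = TC'(Q) = 136 - 64Q + 6Q^2 and AVC = VC/Q = 136 - 32Q + 2Q^2.
AVC is minimized where dAVC/dQ = -32 + 4Q = 0, at Q = 8; min AVC = 136 - 32·8 + 2·8^2 = ¥8.
P = ¥1 lies below min AVC = ¥8; no output level covers variable cost.
Best response: produce nothing and absorb the ¥239 fixed cost.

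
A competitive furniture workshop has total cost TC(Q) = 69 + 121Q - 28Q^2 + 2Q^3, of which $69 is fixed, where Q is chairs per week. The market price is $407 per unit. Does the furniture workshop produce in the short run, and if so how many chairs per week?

From TC, MC = TC'(Q) = 121 - 56Q + 6Q^2 and AVC = VC/Q = 121 - 28Q + 2Q^2.
AVC is minimized where dAVC/dQ = -28 + 4Q = 0, at Q = 7; min AVC = 121 - 28·7 + 2·7^2 = $23.
Because $407 ≥ $23, revenue can cover variable cost; the firm operates.
P = MC gives -286 - 56Q + 6Q^2 = 0, with roots -11/3 and 13. Take the larger (rising MC): Q* = 13.
Check: AVC at Q = 13 is $95 ≤ P, so revenue covers variable cost.
Profit = P·Q − TC = 407·13 − 1304 = $3987.

Produce at Q = 13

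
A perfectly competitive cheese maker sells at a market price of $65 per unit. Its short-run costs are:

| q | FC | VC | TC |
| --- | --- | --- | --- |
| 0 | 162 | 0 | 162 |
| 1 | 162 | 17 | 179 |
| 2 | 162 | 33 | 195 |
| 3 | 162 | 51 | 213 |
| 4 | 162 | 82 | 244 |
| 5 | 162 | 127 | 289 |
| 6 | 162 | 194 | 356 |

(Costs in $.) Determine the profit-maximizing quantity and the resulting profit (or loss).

Tabulate TR − TC: q=0: -162; q=1: -114; q=2: -65; q=3: -18; q=4: 16; q=5: 36; q=6: 34.
Profit is maximized at q = 5. AVC there is 127/5 = $25.40 ≤ P, so producing beats shutting down (which would give -$162).

q = 5; profit = $36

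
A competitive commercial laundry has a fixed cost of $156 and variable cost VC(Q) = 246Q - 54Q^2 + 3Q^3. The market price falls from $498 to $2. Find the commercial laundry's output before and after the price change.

AVC = 246 - 54Q + 3Q^2, minimized at Q = 9 where min AVC = $3. MC = 246 - 108Q + 9Q^2.
At P = $498 ≥ min AVC, set P = MC on the rising branch: Q = 14.
At P = $2 < min AVC = $3, price no longer covers variable cost at any output, so the firm shuts down: Q = 0.

Output falls from 14 to 0 (the firm shuts down)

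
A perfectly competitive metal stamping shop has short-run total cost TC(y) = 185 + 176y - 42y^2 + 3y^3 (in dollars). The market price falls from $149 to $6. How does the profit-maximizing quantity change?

AVC = 176 - 42y + 3y^2, minimized at y = 7 where min AVC = $29. MC = 176 - 84y + 9y^2.
At P = $149 ≥ min AVC, set P = MC on the rising branch: y = 9.
At P = $6 < min AVC = $29, price no longer covers variable cost at any output, so the firm shuts down: y = 0.

Output falls from 9 to 0 (the firm shuts down)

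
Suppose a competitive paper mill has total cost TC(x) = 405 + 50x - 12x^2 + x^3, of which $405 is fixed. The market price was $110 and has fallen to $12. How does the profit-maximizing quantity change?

Output falls from 10 to 0 (the firm shuts down)

MC = 50 - 24x + 3x^2; the shutdown threshold is min AVC = $14 (at x = 6).
With P = $110 above the shutdown price, P = MC gives x = 10.
At P = $12 < min AVC = $14, price no longer covers variable cost at any output, so the firm shuts down: x = 0.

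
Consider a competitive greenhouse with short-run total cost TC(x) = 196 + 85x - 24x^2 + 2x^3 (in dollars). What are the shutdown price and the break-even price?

Shutdown price = min AVC. AVC = 85 - 24x + 2x^2, with vertex at x = 6 and minimum $13.
ATC = 196/x + 85 - 24x + 2x^2. Setting dATC/dx = −196/x^2 − 24 + 4x = 0 gives x = 7 (since 4·7^3 − 24·7^2 = 196).
min ATC = 196/7 + 85 − 24·7 + 2·7^2 = $43. That is the break-even price.
Between these two prices the firm operates at a loss; above $43 it earns a profit.

Shutdown price = $13; break-even price = $43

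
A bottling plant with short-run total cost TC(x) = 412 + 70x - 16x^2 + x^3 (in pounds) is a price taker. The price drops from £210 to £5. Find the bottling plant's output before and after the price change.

MC = 70 - 32x + 3x^2; the shutdown threshold is min AVC = £6 (at x = 8).
With P = £210 above the shutdown price, P = MC gives x = 14.
At P = £5 < min AVC = £6, price no longer covers variable cost at any output, so the firm shuts down: x = 0.

Output falls from 14 to 0 (the firm shuts down)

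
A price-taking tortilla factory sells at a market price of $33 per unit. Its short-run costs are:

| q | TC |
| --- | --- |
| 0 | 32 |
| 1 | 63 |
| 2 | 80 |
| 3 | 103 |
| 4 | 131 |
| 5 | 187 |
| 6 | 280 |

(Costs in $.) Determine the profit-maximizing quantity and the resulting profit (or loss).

q = 4; profit = $1

Tabulate TR − TC: q=0: -32; q=1: -30; q=2: -14; q=3: -4; q=4: 1; q=5: -22; q=6: -82.
Profit is maximized at q = 4. AVC there is 99/4 = $24.75 ≤ P, so producing beats shutting down (which would give -$32).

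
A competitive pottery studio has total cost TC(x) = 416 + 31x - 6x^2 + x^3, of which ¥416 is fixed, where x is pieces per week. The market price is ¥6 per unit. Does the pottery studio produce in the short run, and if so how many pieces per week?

Shut down

Variable cost is VC = 31x - 6x^2 + x^3, so AVC = VC/x = 31 - 6x + x^2 and MC = dTC/dx = 31 - 12x + 3x^2.
The AVC parabola has its vertex at x = 6/2 = 3, where AVC = 31 - 6·3 + 3^2 = ¥22.
With P < min AVC (¥6 < ¥22), every unit sold adds to the loss.
The firm minimizes its loss by shutting down and losing only its fixed cost of ¥416.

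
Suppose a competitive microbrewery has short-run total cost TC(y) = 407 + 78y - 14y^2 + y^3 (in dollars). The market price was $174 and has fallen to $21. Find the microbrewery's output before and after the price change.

MC = 78 - 28y + 3y^2; the shutdown threshold is min AVC = $29 (at y = 7).
With P = $174 above the shutdown price, P = MC gives y = 12.
At P = $21 < min AVC = $29, price no longer covers variable cost at any output, so the firm shuts down: y = 0.

Output falls from 12 to 0 (the firm shuts down)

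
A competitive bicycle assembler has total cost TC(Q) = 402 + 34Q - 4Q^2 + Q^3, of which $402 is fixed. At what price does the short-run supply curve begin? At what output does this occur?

Short-run supply begins at min AVC. From VC = 34Q - 4Q^2 + Q^3, AVC = 34 - 4Q + Q^2.
At the minimum of AVC, MC = AVC. MC = 34 - 8Q + 3Q^2; setting MC = AVC gives 2Q^2 - 4Q = 0, so Q = 2. min AVC = 30.
The firm shuts down for any P below $30.

$30 per unit, at Q = 2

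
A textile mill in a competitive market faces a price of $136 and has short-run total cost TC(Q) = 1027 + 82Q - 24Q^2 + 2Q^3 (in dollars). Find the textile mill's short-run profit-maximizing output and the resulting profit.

AVC = 82 - 24Q + 2Q^2; min AVC = $10 at Q = 6. Since P = $136 ≥ min AVC, the firm produces.
With MC = 82 - 48Q + 6Q^2, P = MC on the upward-sloping part at Q* = 9.
TR = 136·9 = 1224. TC = 1027 + 252 = 1279. Profit = 1224 − 1279 = -$55.
By producing, the firm covers all variable cost plus $972 of fixed cost; shutting down would lose the full $1027.

Profit = -$55 at Q = 9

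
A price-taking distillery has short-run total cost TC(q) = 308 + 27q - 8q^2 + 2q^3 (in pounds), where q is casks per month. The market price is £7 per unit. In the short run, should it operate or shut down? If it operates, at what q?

Shut down

From TC, MC = TC'(q) = 27 - 16q + 6q^2 and AVC = VC/q = 27 - 8q + 2q^2.
AVC is minimized where dAVC/dq = -8 + 4q = 0, at q = 2; min AVC = 27 - 8·2 + 2·2^2 = £19.
Since P = £7 < min AVC = £19, price fails to cover variable cost at any output.
The firm minimizes its loss by shutting down and losing only its fixed cost of £308.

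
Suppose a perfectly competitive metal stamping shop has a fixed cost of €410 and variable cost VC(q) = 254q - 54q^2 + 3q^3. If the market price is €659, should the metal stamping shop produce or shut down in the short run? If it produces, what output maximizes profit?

Strip out fixed cost: VC = 254q - 54q^2 + 3q^3. Then AVC = 254 - 54q + 3q^2 and MC = 254 - 108q + 9q^2.
AVC hits its minimum where MC = AVC, at q = 9, giving min AVC = 254 - 54·9 + 3·9^2 = €11.
Because €659 ≥ €11, revenue can cover variable cost; the firm operates.
Solving P = MC: -405 - 108q + 9q^2 = 0 ⇒ q = -3 or 15. On the upward-sloping branch, q* = 15.
Check: AVC at q = 15 is €119 ≤ P, so revenue covers variable cost.
Profit = P·q − TC = 659·15 − 2195 = €7690.

Produce at q = 15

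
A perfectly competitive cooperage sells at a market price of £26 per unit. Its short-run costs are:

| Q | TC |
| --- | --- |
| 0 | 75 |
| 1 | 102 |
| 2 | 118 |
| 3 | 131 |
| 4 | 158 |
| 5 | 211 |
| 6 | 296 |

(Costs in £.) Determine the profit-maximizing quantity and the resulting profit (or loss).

Q = 3; profit = -£53

Tabulate TR − TC: Q=0: -75; Q=1: -76; Q=2: -66; Q=3: -53; Q=4: -54; Q=5: -81; Q=6: -140.
Profit is maximized at Q = 3. AVC there is 56/3 = £18.67 ≤ P, so producing beats shutting down (which would give -£75).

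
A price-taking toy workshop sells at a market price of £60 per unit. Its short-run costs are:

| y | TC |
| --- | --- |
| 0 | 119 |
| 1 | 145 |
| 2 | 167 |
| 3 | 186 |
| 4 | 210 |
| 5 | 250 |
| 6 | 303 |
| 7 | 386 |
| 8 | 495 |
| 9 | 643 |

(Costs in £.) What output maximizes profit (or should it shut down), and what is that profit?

Profit at each row (π = 60y − TC): y=0: -119; y=1: -85; y=2: -47; y=3: -6; y=4: 30; y=5: 50; y=6: 57; y=7: 34; y=8: -15; y=9: -103.
Profit is maximized at y = 6. AVC there is 184/6 = £30.67 ≤ P, so producing beats shutting down (which would give -£119).

y = 6; profit = £57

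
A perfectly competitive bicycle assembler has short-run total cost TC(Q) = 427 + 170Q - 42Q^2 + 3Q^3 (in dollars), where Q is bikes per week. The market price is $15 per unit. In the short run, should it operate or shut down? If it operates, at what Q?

Shut down

Variable cost is VC = 170Q - 42Q^2 + 3Q^3, so AVC = VC/Q = 170 - 42Q + 3Q^2 and MC = dTC/dQ = 170 - 84Q + 9Q^2.
The AVC parabola has its vertex at Q = 42/6 = 7, where AVC = 170 - 42·7 + 3·7^2 = $23.
With P < min AVC ($15 < $23), every unit sold adds to the loss.
The firm minimizes its loss by shutting down and losing only its fixed cost of $427.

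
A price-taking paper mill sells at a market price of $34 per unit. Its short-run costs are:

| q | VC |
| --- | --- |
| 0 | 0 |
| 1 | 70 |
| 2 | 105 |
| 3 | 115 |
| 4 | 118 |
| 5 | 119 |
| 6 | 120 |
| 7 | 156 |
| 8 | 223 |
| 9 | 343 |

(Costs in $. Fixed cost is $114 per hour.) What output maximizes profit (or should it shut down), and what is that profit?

q = 6; profit = -$30

Compute π = P·q − TC at each output: q=0: -114; q=1: -150; q=2: -151; q=3: -127; q=4: -96; q=5: -63; q=6: -30; q=7: -32; q=8: -65; q=9: -151.
Profit is maximized at q = 6. AVC there is 120/6 = $20 ≤ P, so producing beats shutting down (which would give -$114).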